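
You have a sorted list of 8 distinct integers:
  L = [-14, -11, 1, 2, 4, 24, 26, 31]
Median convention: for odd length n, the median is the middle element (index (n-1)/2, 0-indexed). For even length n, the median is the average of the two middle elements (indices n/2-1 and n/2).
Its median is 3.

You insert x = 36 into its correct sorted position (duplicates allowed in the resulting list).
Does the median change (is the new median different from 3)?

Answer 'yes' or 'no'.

Answer: yes

Derivation:
Old median = 3
Insert x = 36
New median = 4
Changed? yes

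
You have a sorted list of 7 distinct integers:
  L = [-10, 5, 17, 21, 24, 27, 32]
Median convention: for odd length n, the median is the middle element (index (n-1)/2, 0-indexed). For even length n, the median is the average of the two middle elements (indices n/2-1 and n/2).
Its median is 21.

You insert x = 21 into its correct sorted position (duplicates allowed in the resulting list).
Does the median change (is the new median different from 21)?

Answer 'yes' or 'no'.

Answer: no

Derivation:
Old median = 21
Insert x = 21
New median = 21
Changed? no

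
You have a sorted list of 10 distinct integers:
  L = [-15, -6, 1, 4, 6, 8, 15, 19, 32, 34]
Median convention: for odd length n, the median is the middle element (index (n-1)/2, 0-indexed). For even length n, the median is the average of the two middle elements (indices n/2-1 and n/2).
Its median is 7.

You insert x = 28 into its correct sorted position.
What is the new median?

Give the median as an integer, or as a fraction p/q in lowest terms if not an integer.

Old list (sorted, length 10): [-15, -6, 1, 4, 6, 8, 15, 19, 32, 34]
Old median = 7
Insert x = 28
Old length even (10). Middle pair: indices 4,5 = 6,8.
New length odd (11). New median = single middle element.
x = 28: 8 elements are < x, 2 elements are > x.
New sorted list: [-15, -6, 1, 4, 6, 8, 15, 19, 28, 32, 34]
New median = 8

Answer: 8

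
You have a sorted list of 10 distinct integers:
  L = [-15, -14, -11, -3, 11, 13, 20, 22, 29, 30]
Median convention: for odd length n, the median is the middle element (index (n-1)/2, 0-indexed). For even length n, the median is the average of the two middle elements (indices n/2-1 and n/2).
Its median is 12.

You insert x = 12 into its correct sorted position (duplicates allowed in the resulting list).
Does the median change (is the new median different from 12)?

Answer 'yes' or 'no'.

Answer: no

Derivation:
Old median = 12
Insert x = 12
New median = 12
Changed? no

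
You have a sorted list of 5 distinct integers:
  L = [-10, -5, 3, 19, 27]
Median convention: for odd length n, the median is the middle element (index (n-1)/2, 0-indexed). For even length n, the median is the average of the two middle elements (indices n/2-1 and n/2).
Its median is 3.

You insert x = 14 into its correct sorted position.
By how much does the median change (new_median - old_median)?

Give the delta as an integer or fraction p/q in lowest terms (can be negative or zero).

Old median = 3
After inserting x = 14: new sorted = [-10, -5, 3, 14, 19, 27]
New median = 17/2
Delta = 17/2 - 3 = 11/2

Answer: 11/2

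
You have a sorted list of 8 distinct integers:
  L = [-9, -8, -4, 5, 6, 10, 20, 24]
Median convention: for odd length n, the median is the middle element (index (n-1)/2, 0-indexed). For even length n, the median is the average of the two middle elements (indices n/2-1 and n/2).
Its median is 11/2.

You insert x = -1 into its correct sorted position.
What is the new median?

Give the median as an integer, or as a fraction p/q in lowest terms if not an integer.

Old list (sorted, length 8): [-9, -8, -4, 5, 6, 10, 20, 24]
Old median = 11/2
Insert x = -1
Old length even (8). Middle pair: indices 3,4 = 5,6.
New length odd (9). New median = single middle element.
x = -1: 3 elements are < x, 5 elements are > x.
New sorted list: [-9, -8, -4, -1, 5, 6, 10, 20, 24]
New median = 5

Answer: 5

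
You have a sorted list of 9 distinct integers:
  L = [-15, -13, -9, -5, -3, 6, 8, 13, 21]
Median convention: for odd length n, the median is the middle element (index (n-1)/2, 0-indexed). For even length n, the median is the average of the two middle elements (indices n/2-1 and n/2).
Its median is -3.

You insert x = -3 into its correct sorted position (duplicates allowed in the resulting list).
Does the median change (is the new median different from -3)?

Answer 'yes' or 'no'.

Old median = -3
Insert x = -3
New median = -3
Changed? no

Answer: no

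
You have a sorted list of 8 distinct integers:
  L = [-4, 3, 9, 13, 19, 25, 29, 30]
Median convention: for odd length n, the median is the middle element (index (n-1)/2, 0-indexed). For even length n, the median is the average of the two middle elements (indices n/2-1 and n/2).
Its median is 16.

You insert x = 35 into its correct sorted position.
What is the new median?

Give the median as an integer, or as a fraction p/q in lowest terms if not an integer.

Answer: 19

Derivation:
Old list (sorted, length 8): [-4, 3, 9, 13, 19, 25, 29, 30]
Old median = 16
Insert x = 35
Old length even (8). Middle pair: indices 3,4 = 13,19.
New length odd (9). New median = single middle element.
x = 35: 8 elements are < x, 0 elements are > x.
New sorted list: [-4, 3, 9, 13, 19, 25, 29, 30, 35]
New median = 19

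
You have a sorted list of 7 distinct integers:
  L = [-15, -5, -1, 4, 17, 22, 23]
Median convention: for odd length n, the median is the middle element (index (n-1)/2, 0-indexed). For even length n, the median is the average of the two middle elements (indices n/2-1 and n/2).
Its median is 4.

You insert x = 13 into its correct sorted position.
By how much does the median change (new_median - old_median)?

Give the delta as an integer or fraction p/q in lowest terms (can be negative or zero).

Answer: 9/2

Derivation:
Old median = 4
After inserting x = 13: new sorted = [-15, -5, -1, 4, 13, 17, 22, 23]
New median = 17/2
Delta = 17/2 - 4 = 9/2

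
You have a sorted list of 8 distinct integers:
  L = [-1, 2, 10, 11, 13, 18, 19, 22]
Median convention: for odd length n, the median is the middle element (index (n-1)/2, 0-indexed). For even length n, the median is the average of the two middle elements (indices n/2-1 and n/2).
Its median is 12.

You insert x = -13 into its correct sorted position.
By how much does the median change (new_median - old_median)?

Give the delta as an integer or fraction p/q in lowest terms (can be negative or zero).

Answer: -1

Derivation:
Old median = 12
After inserting x = -13: new sorted = [-13, -1, 2, 10, 11, 13, 18, 19, 22]
New median = 11
Delta = 11 - 12 = -1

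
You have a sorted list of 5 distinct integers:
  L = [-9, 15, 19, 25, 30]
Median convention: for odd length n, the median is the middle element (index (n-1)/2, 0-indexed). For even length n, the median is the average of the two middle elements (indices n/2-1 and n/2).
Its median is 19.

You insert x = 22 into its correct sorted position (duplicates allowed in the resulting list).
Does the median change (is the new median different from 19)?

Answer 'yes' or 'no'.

Old median = 19
Insert x = 22
New median = 41/2
Changed? yes

Answer: yes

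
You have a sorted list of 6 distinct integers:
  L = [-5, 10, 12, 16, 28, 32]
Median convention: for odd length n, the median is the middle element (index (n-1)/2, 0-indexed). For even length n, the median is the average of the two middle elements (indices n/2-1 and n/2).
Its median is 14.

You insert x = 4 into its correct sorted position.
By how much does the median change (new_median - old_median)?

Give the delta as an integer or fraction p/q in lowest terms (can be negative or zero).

Old median = 14
After inserting x = 4: new sorted = [-5, 4, 10, 12, 16, 28, 32]
New median = 12
Delta = 12 - 14 = -2

Answer: -2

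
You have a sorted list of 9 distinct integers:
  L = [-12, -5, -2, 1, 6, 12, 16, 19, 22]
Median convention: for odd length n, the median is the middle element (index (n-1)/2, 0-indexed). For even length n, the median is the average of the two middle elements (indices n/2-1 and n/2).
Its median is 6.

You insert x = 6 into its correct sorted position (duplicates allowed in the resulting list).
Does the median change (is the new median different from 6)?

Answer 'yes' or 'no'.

Answer: no

Derivation:
Old median = 6
Insert x = 6
New median = 6
Changed? no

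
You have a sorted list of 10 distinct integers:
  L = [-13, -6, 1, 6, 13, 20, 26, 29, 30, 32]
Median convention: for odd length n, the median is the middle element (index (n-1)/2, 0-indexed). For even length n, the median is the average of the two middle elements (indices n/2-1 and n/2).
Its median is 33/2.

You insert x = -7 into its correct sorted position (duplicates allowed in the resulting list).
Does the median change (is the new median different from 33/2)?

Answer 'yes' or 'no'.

Answer: yes

Derivation:
Old median = 33/2
Insert x = -7
New median = 13
Changed? yes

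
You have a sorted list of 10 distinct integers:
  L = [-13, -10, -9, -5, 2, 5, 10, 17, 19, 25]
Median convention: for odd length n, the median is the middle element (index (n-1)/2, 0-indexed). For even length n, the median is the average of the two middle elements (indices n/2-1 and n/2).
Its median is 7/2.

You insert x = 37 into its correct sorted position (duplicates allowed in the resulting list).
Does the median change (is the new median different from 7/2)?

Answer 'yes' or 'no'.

Old median = 7/2
Insert x = 37
New median = 5
Changed? yes

Answer: yes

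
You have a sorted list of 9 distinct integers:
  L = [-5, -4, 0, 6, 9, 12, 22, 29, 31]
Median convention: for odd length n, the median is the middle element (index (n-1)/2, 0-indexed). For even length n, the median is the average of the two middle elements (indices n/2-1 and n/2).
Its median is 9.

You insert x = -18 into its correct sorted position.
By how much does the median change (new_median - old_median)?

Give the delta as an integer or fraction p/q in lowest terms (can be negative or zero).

Old median = 9
After inserting x = -18: new sorted = [-18, -5, -4, 0, 6, 9, 12, 22, 29, 31]
New median = 15/2
Delta = 15/2 - 9 = -3/2

Answer: -3/2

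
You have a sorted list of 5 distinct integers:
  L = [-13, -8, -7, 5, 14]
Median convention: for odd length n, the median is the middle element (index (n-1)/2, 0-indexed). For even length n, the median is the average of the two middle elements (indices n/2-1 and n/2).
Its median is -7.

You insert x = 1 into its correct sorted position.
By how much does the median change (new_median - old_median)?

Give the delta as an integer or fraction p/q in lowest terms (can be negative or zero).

Old median = -7
After inserting x = 1: new sorted = [-13, -8, -7, 1, 5, 14]
New median = -3
Delta = -3 - -7 = 4

Answer: 4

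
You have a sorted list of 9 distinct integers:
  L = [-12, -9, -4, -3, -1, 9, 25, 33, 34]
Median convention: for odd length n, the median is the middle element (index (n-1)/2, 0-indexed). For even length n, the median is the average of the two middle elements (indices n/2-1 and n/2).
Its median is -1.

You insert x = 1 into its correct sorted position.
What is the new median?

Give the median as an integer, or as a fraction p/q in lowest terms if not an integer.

Old list (sorted, length 9): [-12, -9, -4, -3, -1, 9, 25, 33, 34]
Old median = -1
Insert x = 1
Old length odd (9). Middle was index 4 = -1.
New length even (10). New median = avg of two middle elements.
x = 1: 5 elements are < x, 4 elements are > x.
New sorted list: [-12, -9, -4, -3, -1, 1, 9, 25, 33, 34]
New median = 0

Answer: 0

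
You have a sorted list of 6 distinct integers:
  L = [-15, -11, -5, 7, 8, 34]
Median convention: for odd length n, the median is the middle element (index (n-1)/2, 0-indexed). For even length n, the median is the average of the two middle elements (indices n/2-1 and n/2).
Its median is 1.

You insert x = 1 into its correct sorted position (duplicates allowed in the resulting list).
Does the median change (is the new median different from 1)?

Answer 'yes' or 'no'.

Answer: no

Derivation:
Old median = 1
Insert x = 1
New median = 1
Changed? no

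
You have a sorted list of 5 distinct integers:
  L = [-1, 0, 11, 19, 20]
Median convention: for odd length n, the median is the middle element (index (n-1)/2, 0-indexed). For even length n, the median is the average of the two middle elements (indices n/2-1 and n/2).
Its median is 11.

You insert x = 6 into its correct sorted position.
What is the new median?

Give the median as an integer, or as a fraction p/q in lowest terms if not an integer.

Answer: 17/2

Derivation:
Old list (sorted, length 5): [-1, 0, 11, 19, 20]
Old median = 11
Insert x = 6
Old length odd (5). Middle was index 2 = 11.
New length even (6). New median = avg of two middle elements.
x = 6: 2 elements are < x, 3 elements are > x.
New sorted list: [-1, 0, 6, 11, 19, 20]
New median = 17/2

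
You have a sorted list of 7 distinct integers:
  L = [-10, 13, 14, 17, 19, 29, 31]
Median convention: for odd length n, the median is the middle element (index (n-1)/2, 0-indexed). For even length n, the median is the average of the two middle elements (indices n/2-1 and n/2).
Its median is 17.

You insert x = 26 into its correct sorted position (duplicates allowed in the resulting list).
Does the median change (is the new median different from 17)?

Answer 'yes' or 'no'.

Answer: yes

Derivation:
Old median = 17
Insert x = 26
New median = 18
Changed? yes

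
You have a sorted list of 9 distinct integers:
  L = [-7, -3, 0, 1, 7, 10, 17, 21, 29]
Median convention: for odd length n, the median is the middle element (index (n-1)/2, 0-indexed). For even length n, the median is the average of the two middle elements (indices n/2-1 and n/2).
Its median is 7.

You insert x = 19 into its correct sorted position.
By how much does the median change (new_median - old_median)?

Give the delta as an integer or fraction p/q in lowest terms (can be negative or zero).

Answer: 3/2

Derivation:
Old median = 7
After inserting x = 19: new sorted = [-7, -3, 0, 1, 7, 10, 17, 19, 21, 29]
New median = 17/2
Delta = 17/2 - 7 = 3/2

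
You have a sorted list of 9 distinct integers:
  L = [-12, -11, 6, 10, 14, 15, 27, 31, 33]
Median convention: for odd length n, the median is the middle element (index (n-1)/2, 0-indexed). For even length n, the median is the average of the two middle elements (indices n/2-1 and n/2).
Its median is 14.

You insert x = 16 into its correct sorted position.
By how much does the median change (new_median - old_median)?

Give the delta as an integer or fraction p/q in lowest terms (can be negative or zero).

Old median = 14
After inserting x = 16: new sorted = [-12, -11, 6, 10, 14, 15, 16, 27, 31, 33]
New median = 29/2
Delta = 29/2 - 14 = 1/2

Answer: 1/2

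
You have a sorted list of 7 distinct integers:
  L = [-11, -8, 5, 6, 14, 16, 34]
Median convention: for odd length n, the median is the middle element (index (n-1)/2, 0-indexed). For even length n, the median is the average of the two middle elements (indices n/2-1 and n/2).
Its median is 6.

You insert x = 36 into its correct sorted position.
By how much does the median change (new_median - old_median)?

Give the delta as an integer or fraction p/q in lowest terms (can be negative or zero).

Old median = 6
After inserting x = 36: new sorted = [-11, -8, 5, 6, 14, 16, 34, 36]
New median = 10
Delta = 10 - 6 = 4

Answer: 4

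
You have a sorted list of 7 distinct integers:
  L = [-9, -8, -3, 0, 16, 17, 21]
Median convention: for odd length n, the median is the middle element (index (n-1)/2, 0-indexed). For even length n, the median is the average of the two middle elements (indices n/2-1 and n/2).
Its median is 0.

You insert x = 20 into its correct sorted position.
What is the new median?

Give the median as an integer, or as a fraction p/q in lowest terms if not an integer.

Answer: 8

Derivation:
Old list (sorted, length 7): [-9, -8, -3, 0, 16, 17, 21]
Old median = 0
Insert x = 20
Old length odd (7). Middle was index 3 = 0.
New length even (8). New median = avg of two middle elements.
x = 20: 6 elements are < x, 1 elements are > x.
New sorted list: [-9, -8, -3, 0, 16, 17, 20, 21]
New median = 8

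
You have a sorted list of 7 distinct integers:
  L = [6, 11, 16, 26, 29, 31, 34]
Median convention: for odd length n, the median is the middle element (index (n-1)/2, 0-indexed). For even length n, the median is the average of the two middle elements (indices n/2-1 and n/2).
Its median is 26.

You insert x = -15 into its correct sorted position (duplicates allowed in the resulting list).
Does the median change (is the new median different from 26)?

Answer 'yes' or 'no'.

Answer: yes

Derivation:
Old median = 26
Insert x = -15
New median = 21
Changed? yes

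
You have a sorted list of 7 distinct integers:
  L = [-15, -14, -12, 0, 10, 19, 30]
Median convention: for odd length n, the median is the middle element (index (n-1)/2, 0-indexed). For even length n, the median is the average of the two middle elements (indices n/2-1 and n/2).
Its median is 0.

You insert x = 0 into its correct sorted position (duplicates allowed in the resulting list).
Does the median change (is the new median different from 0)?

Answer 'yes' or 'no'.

Old median = 0
Insert x = 0
New median = 0
Changed? no

Answer: no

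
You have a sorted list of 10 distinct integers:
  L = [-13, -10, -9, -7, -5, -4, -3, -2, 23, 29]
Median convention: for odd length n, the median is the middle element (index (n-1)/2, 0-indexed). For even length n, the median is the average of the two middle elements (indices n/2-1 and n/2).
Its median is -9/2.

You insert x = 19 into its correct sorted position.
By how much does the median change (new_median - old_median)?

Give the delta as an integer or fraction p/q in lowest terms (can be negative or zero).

Answer: 1/2

Derivation:
Old median = -9/2
After inserting x = 19: new sorted = [-13, -10, -9, -7, -5, -4, -3, -2, 19, 23, 29]
New median = -4
Delta = -4 - -9/2 = 1/2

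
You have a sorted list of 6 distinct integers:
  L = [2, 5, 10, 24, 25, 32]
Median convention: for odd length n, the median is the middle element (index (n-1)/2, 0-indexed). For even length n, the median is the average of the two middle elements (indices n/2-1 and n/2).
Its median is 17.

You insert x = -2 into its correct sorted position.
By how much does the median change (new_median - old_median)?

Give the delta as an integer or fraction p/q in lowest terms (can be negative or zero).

Old median = 17
After inserting x = -2: new sorted = [-2, 2, 5, 10, 24, 25, 32]
New median = 10
Delta = 10 - 17 = -7

Answer: -7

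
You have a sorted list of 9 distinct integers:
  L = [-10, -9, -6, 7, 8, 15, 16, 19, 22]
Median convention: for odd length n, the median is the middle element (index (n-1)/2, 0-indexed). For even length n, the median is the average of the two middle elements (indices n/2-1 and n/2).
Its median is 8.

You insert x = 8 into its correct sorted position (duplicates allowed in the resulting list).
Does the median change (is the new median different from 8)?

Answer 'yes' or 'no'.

Answer: no

Derivation:
Old median = 8
Insert x = 8
New median = 8
Changed? no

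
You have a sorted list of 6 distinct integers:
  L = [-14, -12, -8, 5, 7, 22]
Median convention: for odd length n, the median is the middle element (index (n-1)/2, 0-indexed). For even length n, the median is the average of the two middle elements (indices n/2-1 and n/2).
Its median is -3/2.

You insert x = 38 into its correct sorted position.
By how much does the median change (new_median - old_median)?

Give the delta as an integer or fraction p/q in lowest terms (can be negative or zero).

Answer: 13/2

Derivation:
Old median = -3/2
After inserting x = 38: new sorted = [-14, -12, -8, 5, 7, 22, 38]
New median = 5
Delta = 5 - -3/2 = 13/2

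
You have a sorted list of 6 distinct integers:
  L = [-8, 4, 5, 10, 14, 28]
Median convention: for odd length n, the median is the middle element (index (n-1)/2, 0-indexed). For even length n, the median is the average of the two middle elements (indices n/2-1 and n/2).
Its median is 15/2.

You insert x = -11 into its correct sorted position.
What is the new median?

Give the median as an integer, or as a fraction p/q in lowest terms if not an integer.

Answer: 5

Derivation:
Old list (sorted, length 6): [-8, 4, 5, 10, 14, 28]
Old median = 15/2
Insert x = -11
Old length even (6). Middle pair: indices 2,3 = 5,10.
New length odd (7). New median = single middle element.
x = -11: 0 elements are < x, 6 elements are > x.
New sorted list: [-11, -8, 4, 5, 10, 14, 28]
New median = 5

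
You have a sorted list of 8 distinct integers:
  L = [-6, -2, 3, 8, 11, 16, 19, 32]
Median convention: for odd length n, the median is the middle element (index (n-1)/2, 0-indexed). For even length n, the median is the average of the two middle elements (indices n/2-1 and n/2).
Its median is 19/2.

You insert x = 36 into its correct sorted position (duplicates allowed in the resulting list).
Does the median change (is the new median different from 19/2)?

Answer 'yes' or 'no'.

Old median = 19/2
Insert x = 36
New median = 11
Changed? yes

Answer: yes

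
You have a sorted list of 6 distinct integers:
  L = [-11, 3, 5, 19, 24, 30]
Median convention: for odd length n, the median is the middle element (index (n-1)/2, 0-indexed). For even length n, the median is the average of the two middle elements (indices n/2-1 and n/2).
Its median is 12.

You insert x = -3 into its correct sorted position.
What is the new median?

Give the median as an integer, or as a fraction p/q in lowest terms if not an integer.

Answer: 5

Derivation:
Old list (sorted, length 6): [-11, 3, 5, 19, 24, 30]
Old median = 12
Insert x = -3
Old length even (6). Middle pair: indices 2,3 = 5,19.
New length odd (7). New median = single middle element.
x = -3: 1 elements are < x, 5 elements are > x.
New sorted list: [-11, -3, 3, 5, 19, 24, 30]
New median = 5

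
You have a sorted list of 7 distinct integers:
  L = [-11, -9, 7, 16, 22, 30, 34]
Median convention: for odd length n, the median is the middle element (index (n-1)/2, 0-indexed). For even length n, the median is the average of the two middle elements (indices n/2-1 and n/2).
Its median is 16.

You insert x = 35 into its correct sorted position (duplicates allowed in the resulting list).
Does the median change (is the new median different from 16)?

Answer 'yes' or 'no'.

Answer: yes

Derivation:
Old median = 16
Insert x = 35
New median = 19
Changed? yes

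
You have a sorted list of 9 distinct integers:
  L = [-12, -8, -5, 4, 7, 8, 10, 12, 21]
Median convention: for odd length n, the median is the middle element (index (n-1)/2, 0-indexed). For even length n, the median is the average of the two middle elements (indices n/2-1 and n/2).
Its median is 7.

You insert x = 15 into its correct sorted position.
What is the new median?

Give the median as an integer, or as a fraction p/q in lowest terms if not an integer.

Answer: 15/2

Derivation:
Old list (sorted, length 9): [-12, -8, -5, 4, 7, 8, 10, 12, 21]
Old median = 7
Insert x = 15
Old length odd (9). Middle was index 4 = 7.
New length even (10). New median = avg of two middle elements.
x = 15: 8 elements are < x, 1 elements are > x.
New sorted list: [-12, -8, -5, 4, 7, 8, 10, 12, 15, 21]
New median = 15/2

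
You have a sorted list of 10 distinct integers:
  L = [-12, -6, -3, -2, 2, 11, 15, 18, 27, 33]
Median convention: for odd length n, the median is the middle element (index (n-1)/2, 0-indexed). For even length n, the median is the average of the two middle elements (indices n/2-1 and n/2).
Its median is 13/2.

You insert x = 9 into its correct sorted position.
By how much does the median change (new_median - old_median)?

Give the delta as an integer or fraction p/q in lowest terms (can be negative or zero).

Answer: 5/2

Derivation:
Old median = 13/2
After inserting x = 9: new sorted = [-12, -6, -3, -2, 2, 9, 11, 15, 18, 27, 33]
New median = 9
Delta = 9 - 13/2 = 5/2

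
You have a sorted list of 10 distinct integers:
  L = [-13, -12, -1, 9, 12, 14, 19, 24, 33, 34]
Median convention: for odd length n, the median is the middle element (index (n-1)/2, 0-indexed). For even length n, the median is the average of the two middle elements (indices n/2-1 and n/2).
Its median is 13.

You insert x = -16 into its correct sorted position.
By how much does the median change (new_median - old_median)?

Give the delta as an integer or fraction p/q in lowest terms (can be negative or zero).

Answer: -1

Derivation:
Old median = 13
After inserting x = -16: new sorted = [-16, -13, -12, -1, 9, 12, 14, 19, 24, 33, 34]
New median = 12
Delta = 12 - 13 = -1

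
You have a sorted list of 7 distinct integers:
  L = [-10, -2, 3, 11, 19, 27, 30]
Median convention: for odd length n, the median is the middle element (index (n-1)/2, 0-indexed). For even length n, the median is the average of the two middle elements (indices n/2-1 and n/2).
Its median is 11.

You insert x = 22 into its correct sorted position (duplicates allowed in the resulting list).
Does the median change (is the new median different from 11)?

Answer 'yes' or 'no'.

Answer: yes

Derivation:
Old median = 11
Insert x = 22
New median = 15
Changed? yes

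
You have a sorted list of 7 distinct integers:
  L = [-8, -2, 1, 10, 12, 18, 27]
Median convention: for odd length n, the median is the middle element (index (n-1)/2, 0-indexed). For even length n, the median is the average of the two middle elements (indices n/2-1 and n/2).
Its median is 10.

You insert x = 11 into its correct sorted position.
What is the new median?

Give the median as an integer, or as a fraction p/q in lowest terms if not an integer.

Answer: 21/2

Derivation:
Old list (sorted, length 7): [-8, -2, 1, 10, 12, 18, 27]
Old median = 10
Insert x = 11
Old length odd (7). Middle was index 3 = 10.
New length even (8). New median = avg of two middle elements.
x = 11: 4 elements are < x, 3 elements are > x.
New sorted list: [-8, -2, 1, 10, 11, 12, 18, 27]
New median = 21/2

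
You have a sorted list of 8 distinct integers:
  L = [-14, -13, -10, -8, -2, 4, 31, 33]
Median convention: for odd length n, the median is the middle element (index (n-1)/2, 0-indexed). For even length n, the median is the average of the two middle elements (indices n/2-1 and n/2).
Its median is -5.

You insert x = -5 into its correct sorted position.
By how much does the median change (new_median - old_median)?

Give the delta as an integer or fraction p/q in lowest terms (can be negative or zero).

Answer: 0

Derivation:
Old median = -5
After inserting x = -5: new sorted = [-14, -13, -10, -8, -5, -2, 4, 31, 33]
New median = -5
Delta = -5 - -5 = 0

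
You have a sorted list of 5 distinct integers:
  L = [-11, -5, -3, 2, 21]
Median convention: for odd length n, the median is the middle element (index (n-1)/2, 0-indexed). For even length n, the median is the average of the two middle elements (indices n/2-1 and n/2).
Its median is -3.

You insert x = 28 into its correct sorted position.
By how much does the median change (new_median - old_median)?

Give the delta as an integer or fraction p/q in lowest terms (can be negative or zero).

Old median = -3
After inserting x = 28: new sorted = [-11, -5, -3, 2, 21, 28]
New median = -1/2
Delta = -1/2 - -3 = 5/2

Answer: 5/2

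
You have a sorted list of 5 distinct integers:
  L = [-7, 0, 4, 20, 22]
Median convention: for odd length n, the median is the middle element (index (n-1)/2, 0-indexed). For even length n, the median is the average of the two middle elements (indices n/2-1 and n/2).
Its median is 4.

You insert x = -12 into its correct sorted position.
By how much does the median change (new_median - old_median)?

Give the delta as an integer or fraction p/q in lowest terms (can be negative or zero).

Old median = 4
After inserting x = -12: new sorted = [-12, -7, 0, 4, 20, 22]
New median = 2
Delta = 2 - 4 = -2

Answer: -2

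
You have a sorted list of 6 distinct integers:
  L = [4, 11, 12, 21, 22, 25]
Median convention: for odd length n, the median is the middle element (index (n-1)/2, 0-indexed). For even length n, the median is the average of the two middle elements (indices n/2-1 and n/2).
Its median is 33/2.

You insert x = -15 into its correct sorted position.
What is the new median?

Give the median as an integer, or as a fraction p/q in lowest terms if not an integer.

Old list (sorted, length 6): [4, 11, 12, 21, 22, 25]
Old median = 33/2
Insert x = -15
Old length even (6). Middle pair: indices 2,3 = 12,21.
New length odd (7). New median = single middle element.
x = -15: 0 elements are < x, 6 elements are > x.
New sorted list: [-15, 4, 11, 12, 21, 22, 25]
New median = 12

Answer: 12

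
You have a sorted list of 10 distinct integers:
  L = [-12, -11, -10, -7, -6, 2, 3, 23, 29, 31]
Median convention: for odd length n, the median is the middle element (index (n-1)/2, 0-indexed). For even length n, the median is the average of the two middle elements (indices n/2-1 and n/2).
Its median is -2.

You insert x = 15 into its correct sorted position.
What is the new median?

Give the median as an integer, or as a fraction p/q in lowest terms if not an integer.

Answer: 2

Derivation:
Old list (sorted, length 10): [-12, -11, -10, -7, -6, 2, 3, 23, 29, 31]
Old median = -2
Insert x = 15
Old length even (10). Middle pair: indices 4,5 = -6,2.
New length odd (11). New median = single middle element.
x = 15: 7 elements are < x, 3 elements are > x.
New sorted list: [-12, -11, -10, -7, -6, 2, 3, 15, 23, 29, 31]
New median = 2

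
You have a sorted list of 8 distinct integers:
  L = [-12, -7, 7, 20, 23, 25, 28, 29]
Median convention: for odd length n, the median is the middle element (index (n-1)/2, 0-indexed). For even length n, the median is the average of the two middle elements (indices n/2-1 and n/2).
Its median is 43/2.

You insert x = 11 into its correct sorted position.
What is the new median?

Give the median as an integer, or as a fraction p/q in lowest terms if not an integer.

Answer: 20

Derivation:
Old list (sorted, length 8): [-12, -7, 7, 20, 23, 25, 28, 29]
Old median = 43/2
Insert x = 11
Old length even (8). Middle pair: indices 3,4 = 20,23.
New length odd (9). New median = single middle element.
x = 11: 3 elements are < x, 5 elements are > x.
New sorted list: [-12, -7, 7, 11, 20, 23, 25, 28, 29]
New median = 20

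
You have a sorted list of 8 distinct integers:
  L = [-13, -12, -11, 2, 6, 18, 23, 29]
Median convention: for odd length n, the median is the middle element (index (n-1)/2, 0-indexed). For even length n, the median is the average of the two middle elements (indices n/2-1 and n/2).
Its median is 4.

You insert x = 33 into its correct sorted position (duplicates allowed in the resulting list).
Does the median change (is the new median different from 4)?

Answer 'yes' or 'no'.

Old median = 4
Insert x = 33
New median = 6
Changed? yes

Answer: yes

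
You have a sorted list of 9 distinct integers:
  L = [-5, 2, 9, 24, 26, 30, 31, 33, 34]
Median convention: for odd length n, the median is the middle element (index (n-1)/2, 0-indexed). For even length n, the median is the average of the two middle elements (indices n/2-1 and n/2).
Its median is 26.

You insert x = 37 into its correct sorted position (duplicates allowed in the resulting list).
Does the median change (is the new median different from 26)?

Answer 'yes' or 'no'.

Answer: yes

Derivation:
Old median = 26
Insert x = 37
New median = 28
Changed? yes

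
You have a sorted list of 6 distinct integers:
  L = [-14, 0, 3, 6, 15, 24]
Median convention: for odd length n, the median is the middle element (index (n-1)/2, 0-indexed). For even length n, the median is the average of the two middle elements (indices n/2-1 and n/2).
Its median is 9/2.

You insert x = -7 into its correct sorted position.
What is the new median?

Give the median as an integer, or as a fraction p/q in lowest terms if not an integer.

Old list (sorted, length 6): [-14, 0, 3, 6, 15, 24]
Old median = 9/2
Insert x = -7
Old length even (6). Middle pair: indices 2,3 = 3,6.
New length odd (7). New median = single middle element.
x = -7: 1 elements are < x, 5 elements are > x.
New sorted list: [-14, -7, 0, 3, 6, 15, 24]
New median = 3

Answer: 3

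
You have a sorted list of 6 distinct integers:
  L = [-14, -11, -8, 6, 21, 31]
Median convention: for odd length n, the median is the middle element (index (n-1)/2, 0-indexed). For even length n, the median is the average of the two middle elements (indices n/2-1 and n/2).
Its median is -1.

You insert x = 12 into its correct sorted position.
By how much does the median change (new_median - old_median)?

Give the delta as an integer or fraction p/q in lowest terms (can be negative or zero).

Answer: 7

Derivation:
Old median = -1
After inserting x = 12: new sorted = [-14, -11, -8, 6, 12, 21, 31]
New median = 6
Delta = 6 - -1 = 7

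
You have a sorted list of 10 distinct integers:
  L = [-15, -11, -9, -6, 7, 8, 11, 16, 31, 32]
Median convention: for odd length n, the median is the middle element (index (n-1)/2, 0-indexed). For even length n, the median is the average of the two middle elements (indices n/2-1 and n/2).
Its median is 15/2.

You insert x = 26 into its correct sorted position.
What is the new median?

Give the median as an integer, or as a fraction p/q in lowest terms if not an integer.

Answer: 8

Derivation:
Old list (sorted, length 10): [-15, -11, -9, -6, 7, 8, 11, 16, 31, 32]
Old median = 15/2
Insert x = 26
Old length even (10). Middle pair: indices 4,5 = 7,8.
New length odd (11). New median = single middle element.
x = 26: 8 elements are < x, 2 elements are > x.
New sorted list: [-15, -11, -9, -6, 7, 8, 11, 16, 26, 31, 32]
New median = 8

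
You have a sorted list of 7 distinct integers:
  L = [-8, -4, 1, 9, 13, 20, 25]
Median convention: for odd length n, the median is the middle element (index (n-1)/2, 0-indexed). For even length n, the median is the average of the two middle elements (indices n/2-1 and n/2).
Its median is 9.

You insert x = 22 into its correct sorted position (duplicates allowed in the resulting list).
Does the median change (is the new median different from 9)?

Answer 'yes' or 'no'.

Answer: yes

Derivation:
Old median = 9
Insert x = 22
New median = 11
Changed? yes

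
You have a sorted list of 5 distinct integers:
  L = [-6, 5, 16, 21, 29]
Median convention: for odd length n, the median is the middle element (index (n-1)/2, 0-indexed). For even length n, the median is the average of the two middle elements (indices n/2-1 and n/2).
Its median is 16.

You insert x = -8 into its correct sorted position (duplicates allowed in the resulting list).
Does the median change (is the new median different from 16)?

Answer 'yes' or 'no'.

Old median = 16
Insert x = -8
New median = 21/2
Changed? yes

Answer: yes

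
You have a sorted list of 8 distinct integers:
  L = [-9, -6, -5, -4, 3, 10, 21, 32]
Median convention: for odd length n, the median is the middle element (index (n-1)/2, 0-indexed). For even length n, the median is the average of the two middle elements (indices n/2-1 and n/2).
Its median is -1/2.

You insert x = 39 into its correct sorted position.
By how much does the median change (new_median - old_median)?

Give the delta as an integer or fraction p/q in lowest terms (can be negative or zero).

Answer: 7/2

Derivation:
Old median = -1/2
After inserting x = 39: new sorted = [-9, -6, -5, -4, 3, 10, 21, 32, 39]
New median = 3
Delta = 3 - -1/2 = 7/2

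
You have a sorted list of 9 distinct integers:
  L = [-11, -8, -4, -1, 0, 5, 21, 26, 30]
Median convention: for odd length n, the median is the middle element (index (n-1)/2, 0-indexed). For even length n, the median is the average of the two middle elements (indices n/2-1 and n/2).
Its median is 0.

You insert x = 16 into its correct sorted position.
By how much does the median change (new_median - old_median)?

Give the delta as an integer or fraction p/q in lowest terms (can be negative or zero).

Answer: 5/2

Derivation:
Old median = 0
After inserting x = 16: new sorted = [-11, -8, -4, -1, 0, 5, 16, 21, 26, 30]
New median = 5/2
Delta = 5/2 - 0 = 5/2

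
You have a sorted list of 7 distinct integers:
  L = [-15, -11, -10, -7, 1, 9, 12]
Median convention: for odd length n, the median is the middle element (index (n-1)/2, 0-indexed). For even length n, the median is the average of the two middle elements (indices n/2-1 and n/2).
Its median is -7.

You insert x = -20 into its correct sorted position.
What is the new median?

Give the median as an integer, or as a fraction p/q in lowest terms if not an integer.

Answer: -17/2

Derivation:
Old list (sorted, length 7): [-15, -11, -10, -7, 1, 9, 12]
Old median = -7
Insert x = -20
Old length odd (7). Middle was index 3 = -7.
New length even (8). New median = avg of two middle elements.
x = -20: 0 elements are < x, 7 elements are > x.
New sorted list: [-20, -15, -11, -10, -7, 1, 9, 12]
New median = -17/2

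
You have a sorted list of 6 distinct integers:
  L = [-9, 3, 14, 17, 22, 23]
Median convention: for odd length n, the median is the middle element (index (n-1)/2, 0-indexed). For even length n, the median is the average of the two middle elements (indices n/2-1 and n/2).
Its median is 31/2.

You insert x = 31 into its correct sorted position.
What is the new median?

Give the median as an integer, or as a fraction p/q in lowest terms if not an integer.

Old list (sorted, length 6): [-9, 3, 14, 17, 22, 23]
Old median = 31/2
Insert x = 31
Old length even (6). Middle pair: indices 2,3 = 14,17.
New length odd (7). New median = single middle element.
x = 31: 6 elements are < x, 0 elements are > x.
New sorted list: [-9, 3, 14, 17, 22, 23, 31]
New median = 17

Answer: 17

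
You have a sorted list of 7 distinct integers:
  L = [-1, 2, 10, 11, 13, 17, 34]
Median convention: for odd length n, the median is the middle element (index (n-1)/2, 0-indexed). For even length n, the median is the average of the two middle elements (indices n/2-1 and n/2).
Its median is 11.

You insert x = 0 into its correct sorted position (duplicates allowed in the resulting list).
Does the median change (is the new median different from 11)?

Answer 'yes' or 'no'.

Answer: yes

Derivation:
Old median = 11
Insert x = 0
New median = 21/2
Changed? yes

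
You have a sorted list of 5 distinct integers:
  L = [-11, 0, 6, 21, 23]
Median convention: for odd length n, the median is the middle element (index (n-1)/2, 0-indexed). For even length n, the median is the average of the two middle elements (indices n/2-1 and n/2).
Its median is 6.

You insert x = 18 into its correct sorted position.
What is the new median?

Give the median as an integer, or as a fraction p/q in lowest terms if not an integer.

Answer: 12

Derivation:
Old list (sorted, length 5): [-11, 0, 6, 21, 23]
Old median = 6
Insert x = 18
Old length odd (5). Middle was index 2 = 6.
New length even (6). New median = avg of two middle elements.
x = 18: 3 elements are < x, 2 elements are > x.
New sorted list: [-11, 0, 6, 18, 21, 23]
New median = 12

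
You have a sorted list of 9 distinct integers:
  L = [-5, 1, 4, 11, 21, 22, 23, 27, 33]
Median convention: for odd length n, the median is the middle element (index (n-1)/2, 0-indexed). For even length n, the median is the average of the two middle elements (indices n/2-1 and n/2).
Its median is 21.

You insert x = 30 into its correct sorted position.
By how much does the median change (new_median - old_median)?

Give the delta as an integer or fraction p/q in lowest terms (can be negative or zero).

Answer: 1/2

Derivation:
Old median = 21
After inserting x = 30: new sorted = [-5, 1, 4, 11, 21, 22, 23, 27, 30, 33]
New median = 43/2
Delta = 43/2 - 21 = 1/2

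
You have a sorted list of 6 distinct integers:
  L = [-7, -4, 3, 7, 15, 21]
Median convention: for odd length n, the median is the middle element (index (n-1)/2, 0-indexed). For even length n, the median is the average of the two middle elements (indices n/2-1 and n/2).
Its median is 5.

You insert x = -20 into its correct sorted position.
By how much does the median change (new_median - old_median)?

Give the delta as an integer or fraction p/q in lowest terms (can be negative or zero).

Old median = 5
After inserting x = -20: new sorted = [-20, -7, -4, 3, 7, 15, 21]
New median = 3
Delta = 3 - 5 = -2

Answer: -2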